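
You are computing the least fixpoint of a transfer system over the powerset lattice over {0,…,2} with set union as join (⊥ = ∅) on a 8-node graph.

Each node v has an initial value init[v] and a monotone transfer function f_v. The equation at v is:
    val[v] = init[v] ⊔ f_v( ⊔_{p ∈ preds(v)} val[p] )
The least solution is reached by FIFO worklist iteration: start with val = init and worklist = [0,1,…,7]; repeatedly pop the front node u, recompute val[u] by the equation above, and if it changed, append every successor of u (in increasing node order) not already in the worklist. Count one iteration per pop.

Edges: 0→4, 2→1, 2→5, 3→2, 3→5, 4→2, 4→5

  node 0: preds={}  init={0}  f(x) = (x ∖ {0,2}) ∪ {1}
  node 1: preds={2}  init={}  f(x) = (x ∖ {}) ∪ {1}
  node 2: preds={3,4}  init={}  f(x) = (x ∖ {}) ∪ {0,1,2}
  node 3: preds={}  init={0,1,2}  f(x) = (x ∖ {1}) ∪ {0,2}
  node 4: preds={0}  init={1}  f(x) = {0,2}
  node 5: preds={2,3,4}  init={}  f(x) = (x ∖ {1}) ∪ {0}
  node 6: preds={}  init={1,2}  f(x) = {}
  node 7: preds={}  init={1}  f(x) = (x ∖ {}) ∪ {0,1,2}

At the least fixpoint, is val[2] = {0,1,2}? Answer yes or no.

Trace (10 dequeues):
  [1] u=0 | in {} | out {0,1} | prev {0} | push {}
  [2] u=1 | in {} | out {1} | prev {} | push {}
  [3] u=2 | in {0,1,2} | out {0,1,2} | prev {} | push {1}
  [4] u=3 | in {} | out {0,1,2} | ==
  [5] u=4 | in {0,1} | out {0,1,2} | prev {1} | push {2}
  [6] u=5 | in {0,1,2} | out {0,2} | prev {} | push {}
  [7] u=6 | in {} | out {1,2} | ==
  [8] u=7 | in {} | out {0,1,2} | prev {1} | push {}
  [9] u=1 | in {0,1,2} | out {0,1,2} | prev {1} | push {}
  [10] u=2 | in {0,1,2} | out {0,1,2} | ==

Converged values:
  [0] {0,1}
  [1] {0,1,2}
  [2] {0,1,2}
  [3] {0,1,2}
  [4] {0,1,2}
  [5] {0,2}
  [6] {1,2}
  [7] {0,1,2}

yes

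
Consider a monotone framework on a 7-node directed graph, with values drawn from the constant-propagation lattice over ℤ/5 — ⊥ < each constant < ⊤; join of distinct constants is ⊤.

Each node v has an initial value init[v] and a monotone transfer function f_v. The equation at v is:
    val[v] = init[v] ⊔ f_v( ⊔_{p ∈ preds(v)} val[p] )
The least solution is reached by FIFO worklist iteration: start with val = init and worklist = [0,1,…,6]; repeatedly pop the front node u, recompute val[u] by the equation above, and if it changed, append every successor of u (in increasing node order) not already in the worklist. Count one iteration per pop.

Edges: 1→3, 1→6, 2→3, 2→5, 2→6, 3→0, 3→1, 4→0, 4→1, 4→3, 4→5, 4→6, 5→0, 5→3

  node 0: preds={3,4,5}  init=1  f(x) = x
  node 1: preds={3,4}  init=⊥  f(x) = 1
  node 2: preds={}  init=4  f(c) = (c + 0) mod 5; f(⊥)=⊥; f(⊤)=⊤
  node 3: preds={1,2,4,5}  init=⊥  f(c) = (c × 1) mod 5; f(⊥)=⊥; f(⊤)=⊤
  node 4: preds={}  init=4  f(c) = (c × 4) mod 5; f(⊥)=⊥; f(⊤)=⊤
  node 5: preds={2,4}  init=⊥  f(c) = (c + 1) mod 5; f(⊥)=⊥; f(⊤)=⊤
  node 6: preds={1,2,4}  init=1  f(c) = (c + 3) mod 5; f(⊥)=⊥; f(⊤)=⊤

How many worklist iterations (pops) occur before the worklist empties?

10

Trace (10 dequeues):
  [1] u=0 | in 4 | out ⊤ | prev 1 | push {}
  [2] u=1 | in 4 | out 1 | prev ⊥ | push {}
  [3] u=2 | in ⊥ | out 4 | ==
  [4] u=3 | in ⊤ | out ⊤ | prev ⊥ | push {0,1}
  [5] u=4 | in ⊥ | out 4 | ==
  [6] u=5 | in 4 | out 0 | prev ⊥ | push {3}
  [7] u=6 | in ⊤ | out ⊤ | prev 1 | push {}
  [8] u=0 | in ⊤ | out ⊤ | ==
  [9] u=1 | in ⊤ | out 1 | ==
  [10] u=3 | in ⊤ | out ⊤ | ==

Converged values:
  [0] ⊤
  [1] 1
  [2] 4
  [3] ⊤
  [4] 4
  [5] 0
  [6] ⊤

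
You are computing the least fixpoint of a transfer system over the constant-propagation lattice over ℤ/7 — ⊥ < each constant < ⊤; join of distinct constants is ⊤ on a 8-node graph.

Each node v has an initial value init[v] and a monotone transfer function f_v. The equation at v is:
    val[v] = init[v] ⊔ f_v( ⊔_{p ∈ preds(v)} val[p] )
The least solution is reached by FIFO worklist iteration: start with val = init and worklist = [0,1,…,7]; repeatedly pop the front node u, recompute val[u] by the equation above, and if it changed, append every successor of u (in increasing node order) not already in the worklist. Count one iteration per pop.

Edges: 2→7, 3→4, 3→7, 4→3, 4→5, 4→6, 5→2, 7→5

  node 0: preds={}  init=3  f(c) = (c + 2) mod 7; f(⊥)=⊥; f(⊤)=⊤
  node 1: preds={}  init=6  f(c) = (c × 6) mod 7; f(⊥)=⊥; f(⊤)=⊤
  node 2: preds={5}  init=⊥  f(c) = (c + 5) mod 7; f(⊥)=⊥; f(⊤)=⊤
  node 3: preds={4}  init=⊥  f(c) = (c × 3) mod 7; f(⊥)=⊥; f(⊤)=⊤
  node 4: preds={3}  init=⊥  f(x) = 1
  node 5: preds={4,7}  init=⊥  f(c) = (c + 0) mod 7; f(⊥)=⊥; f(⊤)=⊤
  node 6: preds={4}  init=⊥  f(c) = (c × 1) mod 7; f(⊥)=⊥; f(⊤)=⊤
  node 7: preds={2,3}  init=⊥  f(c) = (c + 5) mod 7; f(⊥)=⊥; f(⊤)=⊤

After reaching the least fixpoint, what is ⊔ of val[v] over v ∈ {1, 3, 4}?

⊤

Trace (15 dequeues):
  [1] u=0 | in ⊥ | out 3 | ==
  [2] u=1 | in ⊥ | out 6 | ==
  [3] u=2 | in ⊥ | out ⊥ | ==
  [4] u=3 | in ⊥ | out ⊥ | ==
  [5] u=4 | in ⊥ | out 1 | prev ⊥ | push {3}
  [6] u=5 | in 1 | out 1 | prev ⊥ | push {2}
  [7] u=6 | in 1 | out 1 | prev ⊥ | push {}
  [8] u=7 | in ⊥ | out ⊥ | ==
  [9] u=3 | in 1 | out 3 | prev ⊥ | push {4,7}
  [10] u=2 | in 1 | out 6 | prev ⊥ | push {}
  [11] u=4 | in 3 | out 1 | ==
  [12] u=7 | in ⊤ | out ⊤ | prev ⊥ | push {5}
  [13] u=5 | in ⊤ | out ⊤ | prev 1 | push {2}
  [14] u=2 | in ⊤ | out ⊤ | prev 6 | push {7}
  [15] u=7 | in ⊤ | out ⊤ | ==

Converged values:
  [0] 3
  [1] 6
  [2] ⊤
  [3] 3
  [4] 1
  [5] ⊤
  [6] 1
  [7] ⊤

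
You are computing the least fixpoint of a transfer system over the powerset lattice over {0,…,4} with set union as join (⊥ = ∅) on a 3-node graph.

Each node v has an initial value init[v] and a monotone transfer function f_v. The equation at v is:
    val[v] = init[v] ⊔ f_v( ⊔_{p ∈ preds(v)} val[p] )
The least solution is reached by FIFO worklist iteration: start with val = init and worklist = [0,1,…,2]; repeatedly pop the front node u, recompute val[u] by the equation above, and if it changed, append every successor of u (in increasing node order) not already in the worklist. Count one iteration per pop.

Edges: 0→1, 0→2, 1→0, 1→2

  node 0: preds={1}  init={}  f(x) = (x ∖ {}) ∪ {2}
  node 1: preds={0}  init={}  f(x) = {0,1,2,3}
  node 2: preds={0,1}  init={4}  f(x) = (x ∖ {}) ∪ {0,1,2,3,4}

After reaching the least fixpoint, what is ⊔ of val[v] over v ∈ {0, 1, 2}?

Worklist (6 pops):
  #1 pop 0: in={} → {2} (was {}); enqueue []
  #2 pop 1: in={2} → {0,1,2,3} (was {}); enqueue [0]
  #3 pop 2: in={0,1,2,3} → {0,1,2,3,4} (was {4}); enqueue []
  #4 pop 0: in={0,1,2,3} → {0,1,2,3} (was {2}); enqueue [1,2]
  #5 pop 1: in={0,1,2,3} → {0,1,2,3} (no change)
  #6 pop 2: in={0,1,2,3} → {0,1,2,3,4} (no change)

Fixpoint:
  val[0] = {0,1,2,3}
  val[1] = {0,1,2,3}
  val[2] = {0,1,2,3,4}

{0,1,2,3,4}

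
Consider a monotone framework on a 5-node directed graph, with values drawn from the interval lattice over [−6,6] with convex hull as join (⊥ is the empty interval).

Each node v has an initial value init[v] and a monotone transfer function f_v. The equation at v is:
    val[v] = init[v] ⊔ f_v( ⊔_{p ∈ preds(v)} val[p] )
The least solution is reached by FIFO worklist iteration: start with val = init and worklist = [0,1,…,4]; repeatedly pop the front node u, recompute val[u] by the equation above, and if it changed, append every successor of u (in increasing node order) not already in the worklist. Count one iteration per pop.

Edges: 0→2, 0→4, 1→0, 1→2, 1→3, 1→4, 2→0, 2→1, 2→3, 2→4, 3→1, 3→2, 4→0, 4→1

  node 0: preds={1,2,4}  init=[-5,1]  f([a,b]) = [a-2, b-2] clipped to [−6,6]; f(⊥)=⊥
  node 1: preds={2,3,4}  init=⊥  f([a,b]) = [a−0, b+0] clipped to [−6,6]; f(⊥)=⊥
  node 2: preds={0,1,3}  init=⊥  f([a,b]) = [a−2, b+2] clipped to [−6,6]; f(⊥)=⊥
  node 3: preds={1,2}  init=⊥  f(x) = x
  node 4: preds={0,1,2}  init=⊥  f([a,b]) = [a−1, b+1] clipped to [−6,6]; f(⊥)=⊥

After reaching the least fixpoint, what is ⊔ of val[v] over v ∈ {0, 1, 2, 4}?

[-6,6]

Worklist (16 pops):
  #1 pop 0: in=⊥ → [-5,1] (no change)
  #2 pop 1: in=⊥ → ⊥ (no change)
  #3 pop 2: in=[-5,1] → [-6,3] (was ⊥); enqueue [0,1]
  #4 pop 3: in=[-6,3] → [-6,3] (was ⊥); enqueue [2]
  #5 pop 4: in=[-6,3] → [-6,4] (was ⊥); enqueue []
  #6 pop 0: in=[-6,4] → [-6,2] (was [-5,1]); enqueue [4]
  #7 pop 1: in=[-6,4] → [-6,4] (was ⊥); enqueue [0,3]
  #8 pop 2: in=[-6,4] → [-6,6] (was [-6,3]); enqueue [1]
  #9 pop 4: in=[-6,6] → [-6,6] (was [-6,4]); enqueue []
  #10 pop 0: in=[-6,6] → [-6,4] (was [-6,2]); enqueue [2,4]
  #11 pop 3: in=[-6,6] → [-6,6] (was [-6,3]); enqueue []
  #12 pop 1: in=[-6,6] → [-6,6] (was [-6,4]); enqueue [0,3]
  #13 pop 2: in=[-6,6] → [-6,6] (no change)
  #14 pop 4: in=[-6,6] → [-6,6] (no change)
  #15 pop 0: in=[-6,6] → [-6,4] (no change)
  #16 pop 3: in=[-6,6] → [-6,6] (no change)

Fixpoint:
  val[0] = [-6,4]
  val[1] = [-6,6]
  val[2] = [-6,6]
  val[3] = [-6,6]
  val[4] = [-6,6]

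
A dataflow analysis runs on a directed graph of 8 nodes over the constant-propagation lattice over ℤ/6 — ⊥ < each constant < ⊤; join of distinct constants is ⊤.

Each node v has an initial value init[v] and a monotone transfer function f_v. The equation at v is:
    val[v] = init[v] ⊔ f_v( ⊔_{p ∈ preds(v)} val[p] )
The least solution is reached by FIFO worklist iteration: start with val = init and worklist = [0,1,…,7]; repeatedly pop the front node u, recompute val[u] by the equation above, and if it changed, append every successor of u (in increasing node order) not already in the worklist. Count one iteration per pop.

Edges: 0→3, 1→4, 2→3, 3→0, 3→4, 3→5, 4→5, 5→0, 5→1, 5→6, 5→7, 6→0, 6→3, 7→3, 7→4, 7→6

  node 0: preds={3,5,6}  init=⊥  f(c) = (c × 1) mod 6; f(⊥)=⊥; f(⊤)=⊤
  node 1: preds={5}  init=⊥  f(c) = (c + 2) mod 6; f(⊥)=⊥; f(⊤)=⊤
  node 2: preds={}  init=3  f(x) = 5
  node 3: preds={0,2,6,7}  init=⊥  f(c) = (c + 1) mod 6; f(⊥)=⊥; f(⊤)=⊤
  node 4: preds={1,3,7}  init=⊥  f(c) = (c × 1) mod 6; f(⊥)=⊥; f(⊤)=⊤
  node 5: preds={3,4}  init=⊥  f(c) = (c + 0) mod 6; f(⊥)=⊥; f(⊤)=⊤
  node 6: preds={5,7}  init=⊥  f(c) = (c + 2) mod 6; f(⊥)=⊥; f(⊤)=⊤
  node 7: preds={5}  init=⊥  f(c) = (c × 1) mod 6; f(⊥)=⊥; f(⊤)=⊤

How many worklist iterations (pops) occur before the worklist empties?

13

Trace (13 dequeues):
  [1] u=0 | in ⊥ | out ⊥ | ==
  [2] u=1 | in ⊥ | out ⊥ | ==
  [3] u=2 | in ⊥ | out ⊤ | prev 3 | push {}
  [4] u=3 | in ⊤ | out ⊤ | prev ⊥ | push {0}
  [5] u=4 | in ⊤ | out ⊤ | prev ⊥ | push {}
  [6] u=5 | in ⊤ | out ⊤ | prev ⊥ | push {1}
  [7] u=6 | in ⊤ | out ⊤ | prev ⊥ | push {3}
  [8] u=7 | in ⊤ | out ⊤ | prev ⊥ | push {4,6}
  [9] u=0 | in ⊤ | out ⊤ | prev ⊥ | push {}
  [10] u=1 | in ⊤ | out ⊤ | prev ⊥ | push {}
  [11] u=3 | in ⊤ | out ⊤ | ==
  [12] u=4 | in ⊤ | out ⊤ | ==
  [13] u=6 | in ⊤ | out ⊤ | ==

Converged values:
  [0] ⊤
  [1] ⊤
  [2] ⊤
  [3] ⊤
  [4] ⊤
  [5] ⊤
  [6] ⊤
  [7] ⊤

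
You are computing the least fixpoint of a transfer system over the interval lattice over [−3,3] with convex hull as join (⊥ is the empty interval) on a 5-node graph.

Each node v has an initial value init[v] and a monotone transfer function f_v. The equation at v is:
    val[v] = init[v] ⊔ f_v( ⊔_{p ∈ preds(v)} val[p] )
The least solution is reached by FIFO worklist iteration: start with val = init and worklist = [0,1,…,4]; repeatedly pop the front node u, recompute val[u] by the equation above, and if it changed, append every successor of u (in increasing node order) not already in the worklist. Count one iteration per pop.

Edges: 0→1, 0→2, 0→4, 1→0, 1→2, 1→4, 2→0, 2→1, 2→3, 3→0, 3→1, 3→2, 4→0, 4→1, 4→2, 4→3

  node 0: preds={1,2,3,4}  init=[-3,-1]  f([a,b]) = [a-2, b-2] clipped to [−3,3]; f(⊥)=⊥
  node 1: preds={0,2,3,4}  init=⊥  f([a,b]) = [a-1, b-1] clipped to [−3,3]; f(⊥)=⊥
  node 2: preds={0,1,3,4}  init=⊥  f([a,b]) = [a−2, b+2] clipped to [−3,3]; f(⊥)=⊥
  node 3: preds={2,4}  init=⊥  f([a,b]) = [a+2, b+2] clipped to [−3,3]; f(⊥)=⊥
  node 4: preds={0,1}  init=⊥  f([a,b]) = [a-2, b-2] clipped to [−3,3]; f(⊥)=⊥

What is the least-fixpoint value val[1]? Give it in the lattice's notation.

Trace (14 dequeues):
  [1] u=0 | in ⊥ | out [-3,-1] | ==
  [2] u=1 | in [-3,-1] | out [-3,-2] | prev ⊥ | push {0}
  [3] u=2 | in [-3,-1] | out [-3,1] | prev ⊥ | push {1}
  [4] u=3 | in [-3,1] | out [-1,3] | prev ⊥ | push {2}
  [5] u=4 | in [-3,-1] | out [-3,-3] | prev ⊥ | push {3}
  [6] u=0 | in [-3,3] | out [-3,1] | prev [-3,-1] | push {4}
  [7] u=1 | in [-3,3] | out [-3,2] | prev [-3,-2] | push {0}
  [8] u=2 | in [-3,3] | out [-3,3] | prev [-3,1] | push {1}
  [9] u=3 | in [-3,3] | out [-1,3] | ==
  [10] u=4 | in [-3,2] | out [-3,0] | prev [-3,-3] | push {2,3}
  [11] u=0 | in [-3,3] | out [-3,1] | ==
  [12] u=1 | in [-3,3] | out [-3,2] | ==
  [13] u=2 | in [-3,3] | out [-3,3] | ==
  [14] u=3 | in [-3,3] | out [-1,3] | ==

Converged values:
  [0] [-3,1]
  [1] [-3,2]
  [2] [-3,3]
  [3] [-1,3]
  [4] [-3,0]

[-3,2]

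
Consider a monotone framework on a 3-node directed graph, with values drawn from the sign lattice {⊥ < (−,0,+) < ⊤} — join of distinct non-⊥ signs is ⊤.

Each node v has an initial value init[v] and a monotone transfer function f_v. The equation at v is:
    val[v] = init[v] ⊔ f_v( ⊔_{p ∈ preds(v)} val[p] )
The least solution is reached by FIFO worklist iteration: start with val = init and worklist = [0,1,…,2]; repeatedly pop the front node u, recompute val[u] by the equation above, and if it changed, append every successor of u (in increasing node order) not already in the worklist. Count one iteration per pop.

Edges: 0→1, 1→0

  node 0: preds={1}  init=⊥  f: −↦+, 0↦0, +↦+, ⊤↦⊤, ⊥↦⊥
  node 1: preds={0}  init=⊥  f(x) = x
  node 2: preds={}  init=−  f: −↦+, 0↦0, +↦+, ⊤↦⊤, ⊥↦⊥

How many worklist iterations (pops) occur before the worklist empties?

3

Trace (3 dequeues):
  [1] u=0 | in ⊥ | out ⊥ | ==
  [2] u=1 | in ⊥ | out ⊥ | ==
  [3] u=2 | in ⊥ | out − | ==

Converged values:
  [0] ⊥
  [1] ⊥
  [2] −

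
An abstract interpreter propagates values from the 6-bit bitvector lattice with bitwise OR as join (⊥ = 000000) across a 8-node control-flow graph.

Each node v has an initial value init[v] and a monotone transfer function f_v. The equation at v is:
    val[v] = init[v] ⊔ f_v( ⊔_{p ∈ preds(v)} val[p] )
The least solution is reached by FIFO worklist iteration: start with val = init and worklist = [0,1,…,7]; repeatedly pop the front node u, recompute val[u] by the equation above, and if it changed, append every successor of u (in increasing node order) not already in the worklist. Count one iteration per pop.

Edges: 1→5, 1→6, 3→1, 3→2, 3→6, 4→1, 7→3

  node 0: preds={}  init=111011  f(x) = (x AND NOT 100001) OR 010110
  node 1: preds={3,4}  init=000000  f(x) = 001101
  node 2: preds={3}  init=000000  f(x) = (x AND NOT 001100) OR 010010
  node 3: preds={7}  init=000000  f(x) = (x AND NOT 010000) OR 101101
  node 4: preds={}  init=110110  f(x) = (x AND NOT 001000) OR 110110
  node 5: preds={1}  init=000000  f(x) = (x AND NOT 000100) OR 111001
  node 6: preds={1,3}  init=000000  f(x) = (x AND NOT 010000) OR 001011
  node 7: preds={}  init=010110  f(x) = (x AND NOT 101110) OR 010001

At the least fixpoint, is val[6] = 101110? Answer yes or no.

Worklist (11 pops):
  #1 pop 0: in=000000 → 111111 (was 111011); enqueue []
  #2 pop 1: in=110110 → 001101 (was 000000); enqueue []
  #3 pop 2: in=000000 → 010010 (was 000000); enqueue []
  #4 pop 3: in=010110 → 101111 (was 000000); enqueue [1,2]
  #5 pop 4: in=000000 → 110110 (no change)
  #6 pop 5: in=001101 → 111001 (was 000000); enqueue []
  #7 pop 6: in=101111 → 101111 (was 000000); enqueue []
  #8 pop 7: in=000000 → 010111 (was 010110); enqueue [3]
  #9 pop 1: in=111111 → 001101 (no change)
  #10 pop 2: in=101111 → 110011 (was 010010); enqueue []
  #11 pop 3: in=010111 → 101111 (no change)

Fixpoint:
  val[0] = 111111
  val[1] = 001101
  val[2] = 110011
  val[3] = 101111
  val[4] = 110110
  val[5] = 111001
  val[6] = 101111
  val[7] = 010111

no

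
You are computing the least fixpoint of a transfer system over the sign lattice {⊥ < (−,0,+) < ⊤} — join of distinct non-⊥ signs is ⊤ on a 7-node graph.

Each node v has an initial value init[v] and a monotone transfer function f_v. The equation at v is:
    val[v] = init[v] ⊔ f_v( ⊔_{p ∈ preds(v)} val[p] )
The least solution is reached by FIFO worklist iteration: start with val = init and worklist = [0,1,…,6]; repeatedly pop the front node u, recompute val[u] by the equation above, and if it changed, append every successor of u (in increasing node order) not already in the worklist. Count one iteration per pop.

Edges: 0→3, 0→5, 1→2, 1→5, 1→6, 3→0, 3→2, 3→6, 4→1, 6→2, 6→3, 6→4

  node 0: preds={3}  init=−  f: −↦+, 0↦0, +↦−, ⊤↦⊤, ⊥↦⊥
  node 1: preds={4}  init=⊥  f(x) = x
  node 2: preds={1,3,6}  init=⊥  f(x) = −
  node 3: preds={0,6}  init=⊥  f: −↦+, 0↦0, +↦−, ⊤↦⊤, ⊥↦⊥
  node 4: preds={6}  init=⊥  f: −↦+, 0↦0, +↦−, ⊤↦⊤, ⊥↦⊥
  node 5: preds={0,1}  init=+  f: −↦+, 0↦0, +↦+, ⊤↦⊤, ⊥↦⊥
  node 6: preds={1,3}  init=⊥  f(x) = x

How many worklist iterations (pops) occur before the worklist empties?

24

Trace (24 dequeues):
  [1] u=0 | in ⊥ | out − | ==
  [2] u=1 | in ⊥ | out ⊥ | ==
  [3] u=2 | in ⊥ | out − | prev ⊥ | push {}
  [4] u=3 | in − | out + | prev ⊥ | push {0,2}
  [5] u=4 | in ⊥ | out ⊥ | ==
  [6] u=5 | in − | out + | ==
  [7] u=6 | in + | out + | prev ⊥ | push {3,4}
  [8] u=0 | in + | out − | ==
  [9] u=2 | in + | out − | ==
  [10] u=3 | in ⊤ | out ⊤ | prev + | push {0,2,6}
  [11] u=4 | in + | out − | prev ⊥ | push {1}
  [12] u=0 | in ⊤ | out ⊤ | prev − | push {3,5}
  [13] u=2 | in ⊤ | out − | ==
  [14] u=6 | in ⊤ | out ⊤ | prev + | push {2,4}
  [15] u=1 | in − | out − | prev ⊥ | push {6}
  [16] u=3 | in ⊤ | out ⊤ | ==
  [17] u=5 | in ⊤ | out ⊤ | prev + | push {}
  [18] u=2 | in ⊤ | out − | ==
  [19] u=4 | in ⊤ | out ⊤ | prev − | push {1}
  [20] u=6 | in ⊤ | out ⊤ | ==
  [21] u=1 | in ⊤ | out ⊤ | prev − | push {2,5,6}
  [22] u=2 | in ⊤ | out − | ==
  [23] u=5 | in ⊤ | out ⊤ | ==
  [24] u=6 | in ⊤ | out ⊤ | ==

Converged values:
  [0] ⊤
  [1] ⊤
  [2] −
  [3] ⊤
  [4] ⊤
  [5] ⊤
  [6] ⊤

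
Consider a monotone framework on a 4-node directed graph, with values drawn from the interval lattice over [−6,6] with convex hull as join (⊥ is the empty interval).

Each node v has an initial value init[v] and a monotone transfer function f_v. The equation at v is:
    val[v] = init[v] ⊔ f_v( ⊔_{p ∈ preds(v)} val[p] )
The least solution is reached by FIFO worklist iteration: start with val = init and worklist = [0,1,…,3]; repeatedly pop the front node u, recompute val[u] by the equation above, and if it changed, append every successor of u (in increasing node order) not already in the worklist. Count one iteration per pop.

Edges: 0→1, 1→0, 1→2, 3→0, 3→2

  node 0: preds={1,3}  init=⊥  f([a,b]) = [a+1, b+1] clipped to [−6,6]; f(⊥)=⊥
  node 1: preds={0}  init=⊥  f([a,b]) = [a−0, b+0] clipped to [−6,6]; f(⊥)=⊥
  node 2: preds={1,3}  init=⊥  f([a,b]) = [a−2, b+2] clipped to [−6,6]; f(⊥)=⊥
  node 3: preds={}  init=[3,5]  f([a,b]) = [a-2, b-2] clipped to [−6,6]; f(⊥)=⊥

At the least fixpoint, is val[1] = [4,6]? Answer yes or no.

yes

Trace (5 dequeues):
  [1] u=0 | in [3,5] | out [4,6] | prev ⊥ | push {}
  [2] u=1 | in [4,6] | out [4,6] | prev ⊥ | push {0}
  [3] u=2 | in [3,6] | out [1,6] | prev ⊥ | push {}
  [4] u=3 | in ⊥ | out [3,5] | ==
  [5] u=0 | in [3,6] | out [4,6] | ==

Converged values:
  [0] [4,6]
  [1] [4,6]
  [2] [1,6]
  [3] [3,5]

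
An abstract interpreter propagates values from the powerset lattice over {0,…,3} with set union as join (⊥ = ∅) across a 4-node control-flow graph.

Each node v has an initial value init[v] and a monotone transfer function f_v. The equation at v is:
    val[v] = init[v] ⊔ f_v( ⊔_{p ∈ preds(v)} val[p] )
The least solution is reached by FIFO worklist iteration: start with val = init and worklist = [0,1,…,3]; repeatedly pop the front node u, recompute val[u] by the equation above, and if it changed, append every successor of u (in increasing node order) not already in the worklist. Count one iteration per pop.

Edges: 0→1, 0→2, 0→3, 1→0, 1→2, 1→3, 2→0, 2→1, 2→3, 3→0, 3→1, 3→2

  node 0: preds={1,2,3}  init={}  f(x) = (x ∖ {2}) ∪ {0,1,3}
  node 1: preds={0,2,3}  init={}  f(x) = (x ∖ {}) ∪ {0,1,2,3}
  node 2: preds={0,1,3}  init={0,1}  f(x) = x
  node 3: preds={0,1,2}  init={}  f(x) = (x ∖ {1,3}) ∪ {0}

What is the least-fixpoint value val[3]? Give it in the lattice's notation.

{0,2}

Trace (7 dequeues):
  [1] u=0 | in {0,1} | out {0,1,3} | prev {} | push {}
  [2] u=1 | in {0,1,3} | out {0,1,2,3} | prev {} | push {0}
  [3] u=2 | in {0,1,2,3} | out {0,1,2,3} | prev {0,1} | push {1}
  [4] u=3 | in {0,1,2,3} | out {0,2} | prev {} | push {2}
  [5] u=0 | in {0,1,2,3} | out {0,1,3} | ==
  [6] u=1 | in {0,1,2,3} | out {0,1,2,3} | ==
  [7] u=2 | in {0,1,2,3} | out {0,1,2,3} | ==

Converged values:
  [0] {0,1,3}
  [1] {0,1,2,3}
  [2] {0,1,2,3}
  [3] {0,2}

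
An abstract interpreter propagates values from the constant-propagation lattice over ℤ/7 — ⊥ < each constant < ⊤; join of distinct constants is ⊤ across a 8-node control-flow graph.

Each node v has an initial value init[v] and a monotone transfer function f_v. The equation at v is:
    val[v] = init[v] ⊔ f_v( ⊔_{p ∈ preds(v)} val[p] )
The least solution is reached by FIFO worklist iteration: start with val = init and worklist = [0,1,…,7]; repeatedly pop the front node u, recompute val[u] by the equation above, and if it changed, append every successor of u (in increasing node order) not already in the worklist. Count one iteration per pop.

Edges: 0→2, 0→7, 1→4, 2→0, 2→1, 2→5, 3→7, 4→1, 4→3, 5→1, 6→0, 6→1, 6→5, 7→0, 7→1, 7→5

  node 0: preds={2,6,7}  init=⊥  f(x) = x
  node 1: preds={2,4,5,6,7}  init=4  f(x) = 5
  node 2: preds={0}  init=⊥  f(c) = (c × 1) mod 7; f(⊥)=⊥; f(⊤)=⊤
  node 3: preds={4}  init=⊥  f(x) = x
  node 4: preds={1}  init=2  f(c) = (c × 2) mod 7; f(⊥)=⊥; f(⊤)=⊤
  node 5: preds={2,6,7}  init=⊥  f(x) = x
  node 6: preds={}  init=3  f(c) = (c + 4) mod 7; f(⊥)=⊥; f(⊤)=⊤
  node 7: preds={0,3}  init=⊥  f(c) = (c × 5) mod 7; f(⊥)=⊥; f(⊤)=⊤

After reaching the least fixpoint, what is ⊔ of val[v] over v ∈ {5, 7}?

Iteration log — 17 steps:
  step 1. node 0  ⊔preds=3  new=3  old=⊥  +wl: 
  step 2. node 1  ⊔preds=⊤  new=⊤  old=4  +wl: 
  step 3. node 2  ⊔preds=3  new=3  old=⊥  +wl: 0,1
  step 4. node 3  ⊔preds=2  new=2  old=⊥  +wl: 
  step 5. node 4  ⊔preds=⊤  new=⊤  old=2  +wl: 3
  step 6. node 5  ⊔preds=3  new=3  old=⊥  +wl: 
  step 7. node 6  ⊔preds=⊥  new=3  stable
  step 8. node 7  ⊔preds=⊤  new=⊤  old=⊥  +wl: 5
  step 9. node 0  ⊔preds=⊤  new=⊤  old=3  +wl: 2,7
  step 10. node 1  ⊔preds=⊤  new=⊤  stable
  step 11. node 3  ⊔preds=⊤  new=⊤  old=2  +wl: 
  step 12. node 5  ⊔preds=⊤  new=⊤  old=3  +wl: 1
  step 13. node 2  ⊔preds=⊤  new=⊤  old=3  +wl: 0,5
  step 14. node 7  ⊔preds=⊤  new=⊤  stable
  step 15. node 1  ⊔preds=⊤  new=⊤  stable
  step 16. node 0  ⊔preds=⊤  new=⊤  stable
  step 17. node 5  ⊔preds=⊤  new=⊤  stable

Least fixpoint reached:
  node 0: ⊤
  node 1: ⊤
  node 2: ⊤
  node 3: ⊤
  node 4: ⊤
  node 5: ⊤
  node 6: 3
  node 7: ⊤

⊤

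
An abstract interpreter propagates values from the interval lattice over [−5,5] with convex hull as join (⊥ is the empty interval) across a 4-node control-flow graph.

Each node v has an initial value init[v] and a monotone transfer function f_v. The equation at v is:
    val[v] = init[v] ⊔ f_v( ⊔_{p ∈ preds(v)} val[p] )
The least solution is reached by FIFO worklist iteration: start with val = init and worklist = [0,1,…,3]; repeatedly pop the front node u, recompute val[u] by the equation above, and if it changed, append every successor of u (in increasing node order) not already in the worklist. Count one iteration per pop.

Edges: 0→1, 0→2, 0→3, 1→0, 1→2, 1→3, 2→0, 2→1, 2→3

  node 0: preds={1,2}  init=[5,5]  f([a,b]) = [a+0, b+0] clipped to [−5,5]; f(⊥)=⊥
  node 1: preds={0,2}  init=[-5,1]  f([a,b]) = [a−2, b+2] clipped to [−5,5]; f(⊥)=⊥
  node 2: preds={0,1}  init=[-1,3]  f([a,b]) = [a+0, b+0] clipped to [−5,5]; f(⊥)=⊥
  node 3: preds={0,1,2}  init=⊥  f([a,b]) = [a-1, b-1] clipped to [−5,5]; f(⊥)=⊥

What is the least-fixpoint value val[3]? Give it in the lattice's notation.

[-5,4]

Worklist (6 pops):
  #1 pop 0: in=[-5,3] → [-5,5] (was [5,5]); enqueue []
  #2 pop 1: in=[-5,5] → [-5,5] (was [-5,1]); enqueue [0]
  #3 pop 2: in=[-5,5] → [-5,5] (was [-1,3]); enqueue [1]
  #4 pop 3: in=[-5,5] → [-5,4] (was ⊥); enqueue []
  #5 pop 0: in=[-5,5] → [-5,5] (no change)
  #6 pop 1: in=[-5,5] → [-5,5] (no change)

Fixpoint:
  val[0] = [-5,5]
  val[1] = [-5,5]
  val[2] = [-5,5]
  val[3] = [-5,4]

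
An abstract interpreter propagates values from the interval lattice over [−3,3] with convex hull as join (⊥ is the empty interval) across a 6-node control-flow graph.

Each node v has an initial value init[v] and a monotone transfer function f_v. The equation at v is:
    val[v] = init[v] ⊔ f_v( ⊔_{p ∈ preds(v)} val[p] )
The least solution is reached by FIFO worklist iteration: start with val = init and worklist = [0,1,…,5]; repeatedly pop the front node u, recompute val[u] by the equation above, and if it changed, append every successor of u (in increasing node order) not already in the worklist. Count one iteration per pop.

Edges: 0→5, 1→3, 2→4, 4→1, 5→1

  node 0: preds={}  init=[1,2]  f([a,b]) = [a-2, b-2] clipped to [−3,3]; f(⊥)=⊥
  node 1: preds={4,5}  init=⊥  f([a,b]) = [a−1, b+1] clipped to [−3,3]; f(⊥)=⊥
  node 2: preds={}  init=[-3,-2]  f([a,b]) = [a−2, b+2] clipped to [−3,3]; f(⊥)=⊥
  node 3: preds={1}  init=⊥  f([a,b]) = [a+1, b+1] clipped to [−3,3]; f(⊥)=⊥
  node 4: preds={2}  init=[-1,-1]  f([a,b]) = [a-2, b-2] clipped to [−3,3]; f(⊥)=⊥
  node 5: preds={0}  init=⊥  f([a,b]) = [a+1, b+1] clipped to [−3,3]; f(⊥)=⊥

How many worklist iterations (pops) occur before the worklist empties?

8

Iteration log — 8 steps:
  step 1. node 0  ⊔preds=⊥  new=[1,2]  stable
  step 2. node 1  ⊔preds=[-1,-1]  new=[-2,0]  old=⊥  +wl: 
  step 3. node 2  ⊔preds=⊥  new=[-3,-2]  stable
  step 4. node 3  ⊔preds=[-2,0]  new=[-1,1]  old=⊥  +wl: 
  step 5. node 4  ⊔preds=[-3,-2]  new=[-3,-1]  old=[-1,-1]  +wl: 1
  step 6. node 5  ⊔preds=[1,2]  new=[2,3]  old=⊥  +wl: 
  step 7. node 1  ⊔preds=[-3,3]  new=[-3,3]  old=[-2,0]  +wl: 3
  step 8. node 3  ⊔preds=[-3,3]  new=[-2,3]  old=[-1,1]  +wl: 

Least fixpoint reached:
  node 0: [1,2]
  node 1: [-3,3]
  node 2: [-3,-2]
  node 3: [-2,3]
  node 4: [-3,-1]
  node 5: [2,3]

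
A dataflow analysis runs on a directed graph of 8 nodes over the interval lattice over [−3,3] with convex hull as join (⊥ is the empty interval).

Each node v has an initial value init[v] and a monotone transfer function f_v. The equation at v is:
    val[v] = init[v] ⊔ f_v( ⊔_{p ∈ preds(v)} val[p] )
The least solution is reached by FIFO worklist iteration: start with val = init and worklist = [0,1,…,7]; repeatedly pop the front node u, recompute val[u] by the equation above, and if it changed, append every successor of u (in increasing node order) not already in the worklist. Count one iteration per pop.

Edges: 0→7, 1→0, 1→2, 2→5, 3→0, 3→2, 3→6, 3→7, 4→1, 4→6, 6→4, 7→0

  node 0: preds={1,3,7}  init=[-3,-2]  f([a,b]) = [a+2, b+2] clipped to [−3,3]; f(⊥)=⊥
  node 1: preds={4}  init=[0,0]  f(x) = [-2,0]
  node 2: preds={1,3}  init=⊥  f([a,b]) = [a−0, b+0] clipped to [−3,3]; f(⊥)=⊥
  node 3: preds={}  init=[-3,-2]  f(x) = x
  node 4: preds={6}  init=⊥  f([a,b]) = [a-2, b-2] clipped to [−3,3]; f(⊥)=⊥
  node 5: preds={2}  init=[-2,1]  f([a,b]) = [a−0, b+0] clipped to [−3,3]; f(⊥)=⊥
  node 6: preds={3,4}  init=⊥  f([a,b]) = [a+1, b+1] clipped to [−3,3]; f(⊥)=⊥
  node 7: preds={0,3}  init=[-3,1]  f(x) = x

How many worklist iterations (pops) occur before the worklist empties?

Iteration log — 12 steps:
  step 1. node 0  ⊔preds=[-3,1]  new=[-3,3]  old=[-3,-2]  +wl: 
  step 2. node 1  ⊔preds=⊥  new=[-2,0]  old=[0,0]  +wl: 0
  step 3. node 2  ⊔preds=[-3,0]  new=[-3,0]  old=⊥  +wl: 
  step 4. node 3  ⊔preds=⊥  new=[-3,-2]  stable
  step 5. node 4  ⊔preds=⊥  new=⊥  stable
  step 6. node 5  ⊔preds=[-3,0]  new=[-3,1]  old=[-2,1]  +wl: 
  step 7. node 6  ⊔preds=[-3,-2]  new=[-2,-1]  old=⊥  +wl: 4
  step 8. node 7  ⊔preds=[-3,3]  new=[-3,3]  old=[-3,1]  +wl: 
  step 9. node 0  ⊔preds=[-3,3]  new=[-3,3]  stable
  step 10. node 4  ⊔preds=[-2,-1]  new=[-3,-3]  old=⊥  +wl: 1,6
  step 11. node 1  ⊔preds=[-3,-3]  new=[-2,0]  stable
  step 12. node 6  ⊔preds=[-3,-2]  new=[-2,-1]  stable

Least fixpoint reached:
  node 0: [-3,3]
  node 1: [-2,0]
  node 2: [-3,0]
  node 3: [-3,-2]
  node 4: [-3,-3]
  node 5: [-3,1]
  node 6: [-2,-1]
  node 7: [-3,3]

12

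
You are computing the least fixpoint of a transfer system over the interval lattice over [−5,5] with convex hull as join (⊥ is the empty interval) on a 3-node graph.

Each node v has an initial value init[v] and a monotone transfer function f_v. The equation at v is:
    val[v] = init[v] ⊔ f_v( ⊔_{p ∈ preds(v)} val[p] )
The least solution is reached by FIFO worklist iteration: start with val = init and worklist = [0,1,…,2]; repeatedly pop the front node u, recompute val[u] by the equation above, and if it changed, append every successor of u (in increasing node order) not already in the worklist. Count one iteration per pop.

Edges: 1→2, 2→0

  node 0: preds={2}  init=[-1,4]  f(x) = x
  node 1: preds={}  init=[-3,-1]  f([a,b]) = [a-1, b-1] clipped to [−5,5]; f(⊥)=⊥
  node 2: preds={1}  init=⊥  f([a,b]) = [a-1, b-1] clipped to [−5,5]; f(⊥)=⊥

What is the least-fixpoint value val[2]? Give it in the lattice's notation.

Trace (4 dequeues):
  [1] u=0 | in ⊥ | out [-1,4] | ==
  [2] u=1 | in ⊥ | out [-3,-1] | ==
  [3] u=2 | in [-3,-1] | out [-4,-2] | prev ⊥ | push {0}
  [4] u=0 | in [-4,-2] | out [-4,4] | prev [-1,4] | push {}

Converged values:
  [0] [-4,4]
  [1] [-3,-1]
  [2] [-4,-2]

[-4,-2]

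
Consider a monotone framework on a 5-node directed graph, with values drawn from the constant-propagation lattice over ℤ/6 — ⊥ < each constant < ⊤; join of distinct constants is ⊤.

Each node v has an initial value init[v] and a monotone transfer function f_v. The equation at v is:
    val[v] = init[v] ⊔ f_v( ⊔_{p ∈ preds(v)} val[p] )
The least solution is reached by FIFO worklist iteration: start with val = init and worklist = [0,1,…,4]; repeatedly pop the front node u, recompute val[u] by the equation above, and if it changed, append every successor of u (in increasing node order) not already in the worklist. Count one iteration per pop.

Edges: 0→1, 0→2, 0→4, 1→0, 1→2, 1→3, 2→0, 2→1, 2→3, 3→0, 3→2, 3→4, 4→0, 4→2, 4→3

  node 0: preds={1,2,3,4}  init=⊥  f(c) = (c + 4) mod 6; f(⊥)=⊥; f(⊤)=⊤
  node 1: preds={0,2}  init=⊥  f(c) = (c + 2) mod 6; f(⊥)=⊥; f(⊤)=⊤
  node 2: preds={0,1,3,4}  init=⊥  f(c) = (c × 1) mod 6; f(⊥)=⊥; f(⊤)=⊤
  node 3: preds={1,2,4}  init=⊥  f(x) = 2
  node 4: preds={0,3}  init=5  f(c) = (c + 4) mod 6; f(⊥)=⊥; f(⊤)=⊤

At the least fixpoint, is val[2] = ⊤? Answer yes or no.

yes

Iteration log — 11 steps:
  step 1. node 0  ⊔preds=5  new=3  old=⊥  +wl: 
  step 2. node 1  ⊔preds=3  new=5  old=⊥  +wl: 0
  step 3. node 2  ⊔preds=⊤  new=⊤  old=⊥  +wl: 1
  step 4. node 3  ⊔preds=⊤  new=2  old=⊥  +wl: 2
  step 5. node 4  ⊔preds=⊤  new=⊤  old=5  +wl: 3
  step 6. node 0  ⊔preds=⊤  new=⊤  old=3  +wl: 4
  step 7. node 1  ⊔preds=⊤  new=⊤  old=5  +wl: 0
  step 8. node 2  ⊔preds=⊤  new=⊤  stable
  step 9. node 3  ⊔preds=⊤  new=2  stable
  step 10. node 4  ⊔preds=⊤  new=⊤  stable
  step 11. node 0  ⊔preds=⊤  new=⊤  stable

Least fixpoint reached:
  node 0: ⊤
  node 1: ⊤
  node 2: ⊤
  node 3: 2
  node 4: ⊤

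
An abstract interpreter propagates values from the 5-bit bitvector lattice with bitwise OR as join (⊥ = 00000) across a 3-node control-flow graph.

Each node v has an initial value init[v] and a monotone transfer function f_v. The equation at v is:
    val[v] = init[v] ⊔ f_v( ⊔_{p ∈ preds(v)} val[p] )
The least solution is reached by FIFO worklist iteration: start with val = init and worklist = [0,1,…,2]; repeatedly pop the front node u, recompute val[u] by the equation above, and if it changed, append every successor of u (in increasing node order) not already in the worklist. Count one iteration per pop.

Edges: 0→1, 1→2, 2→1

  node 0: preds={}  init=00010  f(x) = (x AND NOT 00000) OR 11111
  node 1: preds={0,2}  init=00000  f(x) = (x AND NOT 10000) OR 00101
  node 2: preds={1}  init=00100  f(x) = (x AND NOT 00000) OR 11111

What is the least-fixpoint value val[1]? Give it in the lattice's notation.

01111

Worklist (4 pops):
  #1 pop 0: in=00000 → 11111 (was 00010); enqueue []
  #2 pop 1: in=11111 → 01111 (was 00000); enqueue []
  #3 pop 2: in=01111 → 11111 (was 00100); enqueue [1]
  #4 pop 1: in=11111 → 01111 (no change)

Fixpoint:
  val[0] = 11111
  val[1] = 01111
  val[2] = 11111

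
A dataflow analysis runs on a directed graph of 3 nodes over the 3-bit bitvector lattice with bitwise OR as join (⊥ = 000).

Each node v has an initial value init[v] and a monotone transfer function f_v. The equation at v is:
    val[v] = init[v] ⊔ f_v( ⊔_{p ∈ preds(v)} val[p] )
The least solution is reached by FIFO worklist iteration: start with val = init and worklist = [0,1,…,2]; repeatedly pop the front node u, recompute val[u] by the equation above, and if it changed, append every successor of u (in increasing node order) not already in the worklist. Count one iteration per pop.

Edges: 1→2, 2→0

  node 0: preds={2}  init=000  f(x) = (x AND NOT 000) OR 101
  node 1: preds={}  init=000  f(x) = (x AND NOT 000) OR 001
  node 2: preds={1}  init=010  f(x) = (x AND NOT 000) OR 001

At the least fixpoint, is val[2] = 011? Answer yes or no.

yes

Worklist (4 pops):
  #1 pop 0: in=010 → 111 (was 000); enqueue []
  #2 pop 1: in=000 → 001 (was 000); enqueue []
  #3 pop 2: in=001 → 011 (was 010); enqueue [0]
  #4 pop 0: in=011 → 111 (no change)

Fixpoint:
  val[0] = 111
  val[1] = 001
  val[2] = 011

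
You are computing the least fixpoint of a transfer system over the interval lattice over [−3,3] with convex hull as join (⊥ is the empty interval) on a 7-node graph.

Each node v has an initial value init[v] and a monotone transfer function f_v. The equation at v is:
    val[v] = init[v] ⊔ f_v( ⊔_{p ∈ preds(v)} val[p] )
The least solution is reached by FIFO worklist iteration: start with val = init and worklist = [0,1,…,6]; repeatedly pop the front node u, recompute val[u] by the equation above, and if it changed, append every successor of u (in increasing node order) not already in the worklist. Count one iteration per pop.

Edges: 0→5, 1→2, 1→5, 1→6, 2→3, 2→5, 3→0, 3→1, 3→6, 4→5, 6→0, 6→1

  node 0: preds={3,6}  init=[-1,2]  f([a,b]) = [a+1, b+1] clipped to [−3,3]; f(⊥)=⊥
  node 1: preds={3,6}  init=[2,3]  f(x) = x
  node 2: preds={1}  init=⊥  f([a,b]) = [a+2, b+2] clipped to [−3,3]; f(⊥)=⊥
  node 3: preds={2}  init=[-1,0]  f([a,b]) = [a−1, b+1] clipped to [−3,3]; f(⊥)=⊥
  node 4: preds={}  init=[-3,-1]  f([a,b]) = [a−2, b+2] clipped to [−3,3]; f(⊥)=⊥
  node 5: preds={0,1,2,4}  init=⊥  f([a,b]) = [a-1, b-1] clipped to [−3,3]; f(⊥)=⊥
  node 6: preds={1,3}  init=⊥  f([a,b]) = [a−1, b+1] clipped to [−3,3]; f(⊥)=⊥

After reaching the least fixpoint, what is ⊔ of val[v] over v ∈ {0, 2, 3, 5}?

Iteration log — 24 steps:
  step 1. node 0  ⊔preds=[-1,0]  new=[-1,2]  stable
  step 2. node 1  ⊔preds=[-1,0]  new=[-1,3]  old=[2,3]  +wl: 
  step 3. node 2  ⊔preds=[-1,3]  new=[1,3]  old=⊥  +wl: 
  step 4. node 3  ⊔preds=[1,3]  new=[-1,3]  old=[-1,0]  +wl: 0,1
  step 5. node 4  ⊔preds=⊥  new=[-3,-1]  stable
  step 6. node 5  ⊔preds=[-3,3]  new=[-3,2]  old=⊥  +wl: 
  step 7. node 6  ⊔preds=[-1,3]  new=[-2,3]  old=⊥  +wl: 
  step 8. node 0  ⊔preds=[-2,3]  new=[-1,3]  old=[-1,2]  +wl: 5
  step 9. node 1  ⊔preds=[-2,3]  new=[-2,3]  old=[-1,3]  +wl: 2,6
  step 10. node 5  ⊔preds=[-3,3]  new=[-3,2]  stable
  step 11. node 2  ⊔preds=[-2,3]  new=[0,3]  old=[1,3]  +wl: 3,5
  step 12. node 6  ⊔preds=[-2,3]  new=[-3,3]  old=[-2,3]  +wl: 0,1
  step 13. node 3  ⊔preds=[0,3]  new=[-1,3]  stable
  step 14. node 5  ⊔preds=[-3,3]  new=[-3,2]  stable
  step 15. node 0  ⊔preds=[-3,3]  new=[-2,3]  old=[-1,3]  +wl: 5
  step 16. node 1  ⊔preds=[-3,3]  new=[-3,3]  old=[-2,3]  +wl: 2,6
  step 17. node 5  ⊔preds=[-3,3]  new=[-3,2]  stable
  step 18. node 2  ⊔preds=[-3,3]  new=[-1,3]  old=[0,3]  +wl: 3,5
  step 19. node 6  ⊔preds=[-3,3]  new=[-3,3]  stable
  step 20. node 3  ⊔preds=[-1,3]  new=[-2,3]  old=[-1,3]  +wl: 0,1,6
  step 21. node 5  ⊔preds=[-3,3]  new=[-3,2]  stable
  step 22. node 0  ⊔preds=[-3,3]  new=[-2,3]  stable
  step 23. node 1  ⊔preds=[-3,3]  new=[-3,3]  stable
  step 24. node 6  ⊔preds=[-3,3]  new=[-3,3]  stable

Least fixpoint reached:
  node 0: [-2,3]
  node 1: [-3,3]
  node 2: [-1,3]
  node 3: [-2,3]
  node 4: [-3,-1]
  node 5: [-3,2]
  node 6: [-3,3]

[-3,3]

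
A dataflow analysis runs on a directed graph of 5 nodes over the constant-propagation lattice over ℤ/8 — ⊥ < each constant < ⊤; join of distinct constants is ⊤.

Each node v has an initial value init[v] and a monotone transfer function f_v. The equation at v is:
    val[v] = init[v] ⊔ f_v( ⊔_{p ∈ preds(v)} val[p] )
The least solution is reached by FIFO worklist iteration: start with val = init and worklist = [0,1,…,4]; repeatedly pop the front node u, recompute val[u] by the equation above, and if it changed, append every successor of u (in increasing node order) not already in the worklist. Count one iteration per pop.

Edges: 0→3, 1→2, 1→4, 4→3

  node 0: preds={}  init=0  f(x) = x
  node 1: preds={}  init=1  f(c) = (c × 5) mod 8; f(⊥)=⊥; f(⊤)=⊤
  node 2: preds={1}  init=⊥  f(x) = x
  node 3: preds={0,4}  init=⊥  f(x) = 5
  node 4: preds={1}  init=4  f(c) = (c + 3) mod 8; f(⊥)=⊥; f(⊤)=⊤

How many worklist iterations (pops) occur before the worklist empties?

5

Iteration log — 5 steps:
  step 1. node 0  ⊔preds=⊥  new=0  stable
  step 2. node 1  ⊔preds=⊥  new=1  stable
  step 3. node 2  ⊔preds=1  new=1  old=⊥  +wl: 
  step 4. node 3  ⊔preds=⊤  new=5  old=⊥  +wl: 
  step 5. node 4  ⊔preds=1  new=4  stable

Least fixpoint reached:
  node 0: 0
  node 1: 1
  node 2: 1
  node 3: 5
  node 4: 4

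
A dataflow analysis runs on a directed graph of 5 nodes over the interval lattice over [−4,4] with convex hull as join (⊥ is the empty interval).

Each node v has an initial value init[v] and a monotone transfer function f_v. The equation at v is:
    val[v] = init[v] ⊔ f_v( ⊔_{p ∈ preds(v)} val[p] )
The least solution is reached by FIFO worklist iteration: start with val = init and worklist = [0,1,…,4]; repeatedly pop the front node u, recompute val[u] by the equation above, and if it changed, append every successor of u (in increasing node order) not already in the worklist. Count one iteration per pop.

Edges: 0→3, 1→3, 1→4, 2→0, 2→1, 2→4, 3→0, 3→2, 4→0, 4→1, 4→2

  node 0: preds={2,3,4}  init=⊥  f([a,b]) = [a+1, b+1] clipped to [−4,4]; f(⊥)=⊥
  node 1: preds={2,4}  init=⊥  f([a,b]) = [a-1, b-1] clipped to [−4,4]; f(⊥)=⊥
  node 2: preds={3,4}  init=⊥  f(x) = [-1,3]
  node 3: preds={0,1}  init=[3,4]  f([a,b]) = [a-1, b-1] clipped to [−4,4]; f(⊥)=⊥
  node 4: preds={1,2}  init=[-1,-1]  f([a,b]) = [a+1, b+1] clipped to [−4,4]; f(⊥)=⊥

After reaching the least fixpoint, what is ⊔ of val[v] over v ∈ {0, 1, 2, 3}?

Iteration log — 10 steps:
  step 1. node 0  ⊔preds=[-1,4]  new=[0,4]  old=⊥  +wl: 
  step 2. node 1  ⊔preds=[-1,-1]  new=[-2,-2]  old=⊥  +wl: 
  step 3. node 2  ⊔preds=[-1,4]  new=[-1,3]  old=⊥  +wl: 0,1
  step 4. node 3  ⊔preds=[-2,4]  new=[-3,4]  old=[3,4]  +wl: 2
  step 5. node 4  ⊔preds=[-2,3]  new=[-1,4]  old=[-1,-1]  +wl: 
  step 6. node 0  ⊔preds=[-3,4]  new=[-2,4]  old=[0,4]  +wl: 3
  step 7. node 1  ⊔preds=[-1,4]  new=[-2,3]  old=[-2,-2]  +wl: 4
  step 8. node 2  ⊔preds=[-3,4]  new=[-1,3]  stable
  step 9. node 3  ⊔preds=[-2,4]  new=[-3,4]  stable
  step 10. node 4  ⊔preds=[-2,3]  new=[-1,4]  stable

Least fixpoint reached:
  node 0: [-2,4]
  node 1: [-2,3]
  node 2: [-1,3]
  node 3: [-3,4]
  node 4: [-1,4]

[-3,4]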